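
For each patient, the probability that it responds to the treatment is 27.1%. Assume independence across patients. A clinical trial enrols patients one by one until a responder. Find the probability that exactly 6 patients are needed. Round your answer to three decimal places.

Geometric (trials to first success), p = 0.271.
P(Y = 6) = (1−p)^5 · p = 0.20589 · 0.271 = 0.05580

0.056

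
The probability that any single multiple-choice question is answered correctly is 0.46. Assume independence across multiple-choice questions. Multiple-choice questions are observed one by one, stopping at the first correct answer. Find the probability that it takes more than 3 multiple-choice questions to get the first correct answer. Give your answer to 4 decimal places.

0.1575

Y = number of multiple-choice questions to the first success; geometric, p = 0.46.
P(Y > 3) = P(first 3 all fail) = (1−p)^3 = 0.157464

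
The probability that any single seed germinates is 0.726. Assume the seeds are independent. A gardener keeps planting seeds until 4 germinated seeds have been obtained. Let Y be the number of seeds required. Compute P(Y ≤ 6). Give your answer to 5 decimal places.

0.79086

Finishing within 6 seeds ⇔ at least 4 successes in the first 6. With X ~ Binomial(6, 0.726), P(Y ≤ 6) = 1 − P(X ≤ 3).
  k=0: C(6,0)·0.726^0·0.274^6 = 0.0004232
  k=1: C(6,1)·0.726^1·0.274^5 = 0.0067273
  k=2: C(6,2)·0.726^2·0.274^4 = 0.0445622
  k=3: C(6,3)·0.726^3·0.274^3 = 0.1574315
1 − 0.2091441 = 0.7908559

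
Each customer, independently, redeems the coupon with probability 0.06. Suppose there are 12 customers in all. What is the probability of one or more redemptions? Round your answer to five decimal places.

P(at least one) = 1 − P(none) = 1 − (1 − 0.06)^12
= 1 − 0.4759203 = 0.5240797

0.52408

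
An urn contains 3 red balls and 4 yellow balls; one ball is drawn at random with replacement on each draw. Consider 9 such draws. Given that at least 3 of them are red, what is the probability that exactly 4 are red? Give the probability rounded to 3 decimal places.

0.317

X ~ Binomial(9, 0.428571). Want P(X=4 | X≥3) = P(X=4) / P(X≥3).
P(X=4) = C(9,4)·0.428571^4·0.571429^5 = 0.25898
P(X≥3) = 1 − 0.00650 − 0.04385 − 0.13155 = 0.81811
Ratio = 0.25898 / 0.81811 = 0.31657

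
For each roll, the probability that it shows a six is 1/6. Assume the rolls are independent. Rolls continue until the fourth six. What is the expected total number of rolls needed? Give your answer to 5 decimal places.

24.00000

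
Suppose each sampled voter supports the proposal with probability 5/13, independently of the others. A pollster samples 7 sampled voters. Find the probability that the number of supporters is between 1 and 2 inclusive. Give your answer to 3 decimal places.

X ~ Binomial(7, 0.384615); P(1 ≤ X ≤ 2) = Σ C(7,k) p^k (1−p)^(7−k) over k:
  k=1: C(7,1)·0.384615^1·0.615385^6 = 0.14622
  k=2: C(7,2)·0.384615^2·0.615385^5 = 0.27416
Total = 0.42038

0.420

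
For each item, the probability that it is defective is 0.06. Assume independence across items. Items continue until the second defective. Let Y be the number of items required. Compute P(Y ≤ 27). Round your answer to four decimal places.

0.4877

Finishing within 27 items ⇔ at least 2 successes in the first 27. With X ~ Binomial(27, 0.06), P(Y ≤ 27) = 1 − P(X ≤ 1).
  k=0: C(27,0)·0.06^0·0.94^27 = 0.188127
  k=1: C(27,1)·0.06^1·0.94^26 = 0.324220
1 − 0.512347 = 0.487653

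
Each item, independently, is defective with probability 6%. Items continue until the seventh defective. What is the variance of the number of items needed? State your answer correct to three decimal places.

Y = total items until the seventh success; negative binomial with r=7, p=0.06.
Var(Y) = r(1−p)/p² = 7·0.94 / 0.06² = 1827.77778

1827.778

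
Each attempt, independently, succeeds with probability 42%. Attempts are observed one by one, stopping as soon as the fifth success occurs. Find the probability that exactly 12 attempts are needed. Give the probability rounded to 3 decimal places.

0.095

Y = trial on which the fifth success occurs; negative binomial, r=5, p=0.42.
P(Y=12) = C(11,4) · p^5 · (1−p)^7
= 330 · 0.013069 · 0.02208 = 0.09523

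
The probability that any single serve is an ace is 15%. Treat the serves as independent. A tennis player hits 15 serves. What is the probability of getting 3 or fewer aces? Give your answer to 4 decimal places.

0.8227

X ~ Binomial(15, 0.15); P(X ≤ 3) = Σ C(15,k) p^k (1−p)^(15−k) over k:
  k=0: C(15,0)·0.15^0·0.85^15 = 0.087354
  k=1: C(15,1)·0.15^1·0.85^14 = 0.231232
  k=2: C(15,2)·0.15^2·0.85^13 = 0.285639
  k=3: C(15,3)·0.15^3·0.85^12 = 0.218430
Total = 0.822655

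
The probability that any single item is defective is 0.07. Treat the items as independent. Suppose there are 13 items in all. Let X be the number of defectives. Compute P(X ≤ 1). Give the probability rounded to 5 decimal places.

0.77022

X ~ Binomial(13, 0.07); P(X ≤ 1) = Σ C(13,k) p^k (1−p)^(13−k) over k:
  k=0: C(13,0)·0.07^0·0.93^13 = 0.3892946
  k=1: C(13,1)·0.07^1·0.93^12 = 0.3809226
Total = 0.7702172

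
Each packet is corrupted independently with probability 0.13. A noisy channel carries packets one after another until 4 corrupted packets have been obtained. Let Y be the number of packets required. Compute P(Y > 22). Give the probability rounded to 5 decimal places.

0.68120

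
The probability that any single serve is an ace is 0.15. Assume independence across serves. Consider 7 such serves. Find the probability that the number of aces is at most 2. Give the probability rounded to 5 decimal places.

X ~ Binomial(7, 0.15); P(X ≤ 2) = Σ C(7,k) p^k (1−p)^(7−k) over k:
  k=0: C(7,0)·0.15^0·0.85^7 = 0.3205771
  k=1: C(7,1)·0.15^1·0.85^6 = 0.3960070
  k=2: C(7,2)·0.15^2·0.85^5 = 0.2096508
Total = 0.9262348

0.92623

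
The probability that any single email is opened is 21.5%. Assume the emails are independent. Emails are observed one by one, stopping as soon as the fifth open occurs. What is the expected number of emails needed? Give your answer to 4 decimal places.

Y = total emails until the fifth success; negative binomial with r=5, p=0.215.
E[Y] = r / p = 5 / 0.215 = 23.255814

23.2558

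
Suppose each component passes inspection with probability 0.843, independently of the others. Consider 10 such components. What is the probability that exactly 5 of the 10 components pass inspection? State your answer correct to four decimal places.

0.0102

X ~ Binomial(n=10, p=0.843).
P(X=5) = C(10,5) · p^5 · (1−p)^5
= 252 · 0.42573 · 9.5389e-05 = 0.010234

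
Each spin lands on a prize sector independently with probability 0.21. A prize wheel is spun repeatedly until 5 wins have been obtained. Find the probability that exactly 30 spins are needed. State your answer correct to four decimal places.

0.0268

Y = trial on which the fifth success occurs; negative binomial, r=5, p=0.21.
P(Y=30) = C(29,4) · p^5 · (1−p)^25
= 23751 · 0.00040841 · 0.0027585 = 0.026758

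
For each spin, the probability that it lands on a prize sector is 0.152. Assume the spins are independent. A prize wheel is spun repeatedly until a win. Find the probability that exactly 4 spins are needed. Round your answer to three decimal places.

Geometric (trials to first success), p = 0.152.
P(Y = 4) = (1−p)^3 · p = 0.6098 · 0.152 = 0.09269

0.093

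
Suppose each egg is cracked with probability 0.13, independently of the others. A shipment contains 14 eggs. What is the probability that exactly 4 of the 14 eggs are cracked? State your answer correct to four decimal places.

0.0710

X ~ Binomial(n=14, p=0.13).
P(X=4) = C(14,4) · p^4 · (1−p)^10
= 1001 · 0.00028561 · 0.24842 = 0.071023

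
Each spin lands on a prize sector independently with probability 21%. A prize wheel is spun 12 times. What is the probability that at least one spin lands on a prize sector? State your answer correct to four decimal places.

P(at least one) = 1 − P(none) = 1 − (1 − 0.21)^12
= 1 − 0.059092 = 0.940908

0.9409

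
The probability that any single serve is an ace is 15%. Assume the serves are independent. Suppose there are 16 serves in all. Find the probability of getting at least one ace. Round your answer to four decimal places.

0.9257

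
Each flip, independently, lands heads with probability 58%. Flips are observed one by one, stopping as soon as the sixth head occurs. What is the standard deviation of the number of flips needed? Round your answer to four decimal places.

2.7370

Y = total flips until the sixth success; negative binomial with r=6, p=0.58.
SD(Y) = √[r(1−p)/p²] = √(7.491082) = 2.736984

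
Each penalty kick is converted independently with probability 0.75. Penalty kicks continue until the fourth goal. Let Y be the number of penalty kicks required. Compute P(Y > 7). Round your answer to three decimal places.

Needing more than 7 penalty kicks ⇔ fewer than 4 successes in the first 7. With X ~ Binomial(7, 0.75), P(Y > 7) = P(X ≤ 3).
  k=0: C(7,0)·0.75^0·0.25^7 = 0.00006
  k=1: C(7,1)·0.75^1·0.25^6 = 0.00128
  k=2: C(7,2)·0.75^2·0.25^5 = 0.01154
  k=3: C(7,3)·0.75^3·0.25^4 = 0.05768
P(X ≤ 3) = 0.07056

0.071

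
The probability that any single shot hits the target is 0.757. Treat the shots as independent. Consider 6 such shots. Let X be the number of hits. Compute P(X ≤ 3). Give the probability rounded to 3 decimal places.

0.159

X ~ Binomial(6, 0.757); P(X ≤ 3) = Σ C(6,k) p^k (1−p)^(6−k) over k:
  k=0: C(6,0)·0.757^0·0.243^6 = 0.00021
  k=1: C(6,1)·0.757^1·0.243^5 = 0.00385
  k=2: C(6,2)·0.757^2·0.243^4 = 0.02997
  k=3: C(6,3)·0.757^3·0.243^3 = 0.12449
Total = 0.15852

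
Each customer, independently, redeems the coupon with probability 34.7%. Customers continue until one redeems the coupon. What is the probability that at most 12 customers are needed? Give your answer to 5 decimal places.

Y = number of customers to the first success; geometric, p = 0.347.
P(Y ≤ 12) = 1 − (1−p)^12 = 1 − 0.0060112 = 0.9939888

0.99399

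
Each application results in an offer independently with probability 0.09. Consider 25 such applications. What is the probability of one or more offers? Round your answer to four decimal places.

P(at least one) = 1 − P(none) = 1 − (1 − 0.09)^25
= 1 − 0.094631 = 0.905369

0.9054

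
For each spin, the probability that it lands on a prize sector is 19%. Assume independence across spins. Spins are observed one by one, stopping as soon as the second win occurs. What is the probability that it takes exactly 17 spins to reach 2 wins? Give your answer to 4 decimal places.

0.0245

Y = trial on which the second success occurs; negative binomial, r=2, p=0.19.
P(Y=17) = C(16,1) · p^2 · (1−p)^15
= 16 · 0.0361 · 0.042391 = 0.024485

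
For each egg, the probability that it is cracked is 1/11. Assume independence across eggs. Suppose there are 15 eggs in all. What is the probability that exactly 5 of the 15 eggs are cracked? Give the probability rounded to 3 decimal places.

X ~ Binomial(n=15, p=0.090909).
P(X=5) = C(15,5) · p^5 · (1−p)^10
= 3003 · 6.2092e-06 · 0.38554 = 0.00719

0.007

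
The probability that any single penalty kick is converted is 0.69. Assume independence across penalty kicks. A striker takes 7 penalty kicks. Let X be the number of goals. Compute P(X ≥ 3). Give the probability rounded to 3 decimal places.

X ~ Binomial(7, 0.69); P(X ≥ 3) = Σ C(7,k) p^k (1−p)^(7−k) over k:
  k=3: C(7,3)·0.69^3·0.31^4 = 0.10618
  k=4: C(7,4)·0.69^4·0.31^3 = 0.23635
  k=5: C(7,5)·0.69^5·0.31^2 = 0.31564
  k=6: C(7,6)·0.69^6·0.31^1 = 0.23418
  k=7: C(7,7)·0.69^7·0.31^0 = 0.07446
Total = 0.96681

0.967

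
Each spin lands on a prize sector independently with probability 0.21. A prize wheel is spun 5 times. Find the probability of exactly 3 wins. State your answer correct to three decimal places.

X ~ Binomial(n=5, p=0.21).
P(X=3) = C(5,3) · p^3 · (1−p)^2
= 10 · 0.009261 · 0.6241 = 0.05780

0.058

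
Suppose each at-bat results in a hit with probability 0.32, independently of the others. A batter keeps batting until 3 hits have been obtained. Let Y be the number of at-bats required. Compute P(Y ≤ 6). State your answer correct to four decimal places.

0.2936

Finishing within 6 at-bats ⇔ at least 3 successes in the first 6. With X ~ Binomial(6, 0.32), P(Y ≤ 6) = 1 − P(X ≤ 2).
  k=0: C(6,0)·0.32^0·0.68^6 = 0.098867
  k=1: C(6,1)·0.32^1·0.68^5 = 0.279155
  k=2: C(6,2)·0.32^2·0.68^4 = 0.328418
1 − 0.706441 = 0.293559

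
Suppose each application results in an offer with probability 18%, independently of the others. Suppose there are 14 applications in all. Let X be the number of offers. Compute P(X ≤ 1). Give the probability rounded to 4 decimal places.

0.2531

X ~ Binomial(14, 0.18); P(X ≤ 1) = Σ C(14,k) p^k (1−p)^(14−k) over k:
  k=0: C(14,0)·0.18^0·0.82^14 = 0.062143
  k=1: C(14,1)·0.18^1·0.82^13 = 0.190977
Total = 0.253120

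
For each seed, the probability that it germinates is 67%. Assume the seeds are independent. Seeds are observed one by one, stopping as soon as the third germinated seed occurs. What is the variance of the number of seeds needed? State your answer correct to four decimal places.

Y = total seeds until the third success; negative binomial with r=3, p=0.67.
Var(Y) = r(1−p)/p² = 3·0.33 / 0.67² = 2.205391

2.2054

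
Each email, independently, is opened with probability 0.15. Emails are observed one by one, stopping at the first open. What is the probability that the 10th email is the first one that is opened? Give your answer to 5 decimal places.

0.03474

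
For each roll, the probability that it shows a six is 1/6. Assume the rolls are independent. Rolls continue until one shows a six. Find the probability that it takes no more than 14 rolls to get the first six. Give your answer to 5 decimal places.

0.92211

Y = number of rolls to the first success; geometric, p = 0.166667.
P(Y ≤ 14) = 1 − (1−p)^14 = 1 − 0.0778866 = 0.9221134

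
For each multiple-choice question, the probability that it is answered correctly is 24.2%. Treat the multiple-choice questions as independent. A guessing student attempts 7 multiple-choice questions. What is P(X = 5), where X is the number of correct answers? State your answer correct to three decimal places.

0.010

X ~ Binomial(n=7, p=0.242).
P(X=5) = C(7,5) · p^5 · (1−p)^2
= 21 · 0.00083 · 0.57456 = 0.01001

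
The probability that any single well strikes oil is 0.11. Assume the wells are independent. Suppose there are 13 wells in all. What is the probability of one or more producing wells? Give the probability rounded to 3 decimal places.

0.780

P(at least one) = 1 − P(none) = 1 − (1 − 0.11)^13
= 1 − 0.21982 = 0.78018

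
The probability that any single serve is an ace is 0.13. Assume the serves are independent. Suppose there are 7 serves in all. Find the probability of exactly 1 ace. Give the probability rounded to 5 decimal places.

0.39460

X ~ Binomial(n=7, p=0.13).
P(X=1) = C(7,1) · p^1 · (1−p)^6
= 7 · 0.13 · 0.43363 = 0.3945998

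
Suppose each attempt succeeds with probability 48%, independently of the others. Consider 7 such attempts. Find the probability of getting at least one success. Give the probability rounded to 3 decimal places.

0.990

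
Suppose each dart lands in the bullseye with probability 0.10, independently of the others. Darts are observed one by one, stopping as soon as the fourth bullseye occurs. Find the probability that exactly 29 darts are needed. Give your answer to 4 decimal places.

Y = trial on which the fourth success occurs; negative binomial, r=4, p=0.10.
P(Y=29) = C(28,3) · p^4 · (1−p)^25
= 3276 · 0.0001 · 0.07179 = 0.023518

0.0235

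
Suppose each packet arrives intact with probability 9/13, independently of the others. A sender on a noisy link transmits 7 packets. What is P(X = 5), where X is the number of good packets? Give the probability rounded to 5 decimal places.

0.31619

X ~ Binomial(n=7, p=0.692308).
P(X=5) = C(7,5) · p^5 · (1−p)^2
= 21 · 0.15904 · 0.094675 = 0.3161902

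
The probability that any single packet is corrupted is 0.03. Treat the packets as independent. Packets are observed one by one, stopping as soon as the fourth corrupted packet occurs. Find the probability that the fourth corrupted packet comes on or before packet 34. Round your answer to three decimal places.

Finishing within 34 packets ⇔ at least 4 successes in the first 34. With X ~ Binomial(34, 0.03), P(Y ≤ 34) = 1 − P(X ≤ 3).
  k=0: C(34,0)·0.03^0·0.97^34 = 0.35501
  k=1: C(34,1)·0.03^1·0.97^33 = 0.37331
  k=2: C(34,2)·0.03^2·0.97^32 = 0.19050
  k=3: C(34,3)·0.03^3·0.97^31 = 0.06285
1 − 0.98167 = 0.01833

0.018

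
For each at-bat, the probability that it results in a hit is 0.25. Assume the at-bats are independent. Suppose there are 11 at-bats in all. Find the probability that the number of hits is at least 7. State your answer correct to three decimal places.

0.008

X ~ Binomial(11, 0.25); P(X ≥ 7) = Σ C(11,k) p^k (1−p)^(11−k) over k:
  k=7: C(11,7)·0.25^7·0.75^4 = 0.00637
  k=8: C(11,8)·0.25^8·0.75^3 = 0.00106
  k=9: C(11,9)·0.25^9·0.75^2 = 0.00012
  k=10: C(11,10)·0.25^10·0.75^1 = 0.00001
  k=11: C(11,11)·0.25^11·0.75^0 = 0.00000
Total = 0.00756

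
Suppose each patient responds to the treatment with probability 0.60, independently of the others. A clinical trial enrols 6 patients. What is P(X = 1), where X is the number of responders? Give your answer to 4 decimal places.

X ~ Binomial(n=6, p=0.60).
P(X=1) = C(6,1) · p^1 · (1−p)^5
= 6 · 0.6 · 0.01024 = 0.036864

0.0369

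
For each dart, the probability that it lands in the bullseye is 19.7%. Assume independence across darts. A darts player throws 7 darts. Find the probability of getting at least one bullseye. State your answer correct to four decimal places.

P(at least one) = 1 − P(none) = 1 − (1 − 0.197)^7
= 1 − 0.215283 = 0.784717

0.7847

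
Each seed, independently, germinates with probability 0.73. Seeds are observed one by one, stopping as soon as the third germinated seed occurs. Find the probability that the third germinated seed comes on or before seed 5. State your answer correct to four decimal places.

0.8743

Finishing within 5 seeds ⇔ at least 3 successes in the first 5. With X ~ Binomial(5, 0.73), P(Y ≤ 5) = 1 − P(X ≤ 2).
  k=0: C(5,0)·0.73^0·0.27^5 = 0.001435
  k=1: C(5,1)·0.73^1·0.27^4 = 0.019398
  k=2: C(5,2)·0.73^2·0.27^3 = 0.104891
1 − 0.125723 = 0.874277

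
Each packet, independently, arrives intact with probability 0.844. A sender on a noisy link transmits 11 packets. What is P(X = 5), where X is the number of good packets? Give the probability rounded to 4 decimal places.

0.0029

X ~ Binomial(n=11, p=0.844).
P(X=5) = C(11,5) · p^5 · (1−p)^6
= 462 · 0.42826 · 1.4413e-05 = 0.002852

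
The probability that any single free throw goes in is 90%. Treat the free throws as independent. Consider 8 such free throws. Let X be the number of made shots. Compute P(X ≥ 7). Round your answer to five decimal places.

X ~ Binomial(8, 0.90); P(X ≥ 7) = Σ C(8,k) p^k (1−p)^(8−k) over k:
  k=7: C(8,7)·0.90^7·0.10^1 = 0.3826375
  k=8: C(8,8)·0.90^8·0.10^0 = 0.4304672
Total = 0.8131047

0.81310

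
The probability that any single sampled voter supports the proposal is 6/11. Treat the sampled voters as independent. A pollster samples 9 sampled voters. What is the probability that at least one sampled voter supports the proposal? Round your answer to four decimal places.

0.9992

P(at least one) = 1 − P(none) = 1 − (1 − 0.545455)^9
= 1 − 0.000828 = 0.999172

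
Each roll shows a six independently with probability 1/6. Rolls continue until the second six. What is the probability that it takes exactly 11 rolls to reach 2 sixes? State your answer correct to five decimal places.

0.05384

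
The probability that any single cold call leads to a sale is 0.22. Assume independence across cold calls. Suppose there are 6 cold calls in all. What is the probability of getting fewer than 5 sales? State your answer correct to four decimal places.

0.9975

X ~ Binomial(6, 0.22); P(X ≤ 4) = Σ C(6,k) p^k (1−p)^(6−k) over k:
  k=0: C(6,0)·0.22^0·0.78^6 = 0.225200
  k=1: C(6,1)·0.22^1·0.78^5 = 0.381107
  k=2: C(6,2)·0.22^2·0.78^4 = 0.268729
  k=3: C(6,3)·0.22^3·0.78^3 = 0.101061
  k=4: C(6,4)·0.22^4·0.78^2 = 0.021378
Total = 0.997475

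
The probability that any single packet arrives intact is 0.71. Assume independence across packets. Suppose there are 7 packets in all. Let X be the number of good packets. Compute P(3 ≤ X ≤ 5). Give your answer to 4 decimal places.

X ~ Binomial(7, 0.71); P(3 ≤ X ≤ 5) = Σ C(7,k) p^k (1−p)^(7−k) over k:
  k=3: C(7,3)·0.71^3·0.29^4 = 0.088600
  k=4: C(7,4)·0.71^4·0.29^3 = 0.216918
  k=5: C(7,5)·0.71^5·0.29^2 = 0.318645
Total = 0.624163

0.6242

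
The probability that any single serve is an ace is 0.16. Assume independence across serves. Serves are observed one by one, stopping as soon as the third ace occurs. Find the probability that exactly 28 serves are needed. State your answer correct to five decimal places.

Y = trial on which the third success occurs; negative binomial, r=3, p=0.16.
P(Y=28) = C(27,2) · p^3 · (1−p)^25
= 351 · 0.004096 · 0.012793 = 0.0183929

0.01839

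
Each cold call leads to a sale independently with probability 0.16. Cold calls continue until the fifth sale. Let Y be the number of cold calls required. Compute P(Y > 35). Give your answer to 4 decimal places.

Needing more than 35 cold calls ⇔ fewer than 5 successes in the first 35. With X ~ Binomial(35, 0.16), P(Y > 35) = P(X ≤ 4).
  k=0: C(35,0)·0.16^0·0.84^35 = 0.002238
  k=1: C(35,1)·0.16^1·0.84^34 = 0.014917
  k=2: C(35,2)·0.16^2·0.84^33 = 0.048303
  k=3: C(35,3)·0.16^3·0.84^32 = 0.101206
  k=4: C(35,4)·0.16^4·0.84^31 = 0.154219
P(X ≤ 4) = 0.320883

0.3209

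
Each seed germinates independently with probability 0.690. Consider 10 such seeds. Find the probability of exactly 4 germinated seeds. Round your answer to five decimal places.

0.04225

X ~ Binomial(n=10, p=0.69).
P(X=4) = C(10,4) · p^4 · (1−p)^6
= 210 · 0.22667 · 0.0008875 = 0.0422460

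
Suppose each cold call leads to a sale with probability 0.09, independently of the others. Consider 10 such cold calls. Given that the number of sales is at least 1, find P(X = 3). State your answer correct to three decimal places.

0.074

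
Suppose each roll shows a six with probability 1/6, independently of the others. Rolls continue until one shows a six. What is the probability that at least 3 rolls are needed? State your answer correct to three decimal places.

0.694

Y = number of rolls to the first success; geometric, p = 0.166667.
P(Y > 2) = P(first 2 all fail) = (1−p)^2 = 0.69444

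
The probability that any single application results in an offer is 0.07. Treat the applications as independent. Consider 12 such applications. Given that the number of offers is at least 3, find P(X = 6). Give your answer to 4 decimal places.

0.0015

X ~ Binomial(12, 0.07). Want P(X=6 | X≥3) = P(X=6) / P(X≥3).
P(X=6) = C(12,6)·0.07^6·0.93^6 = 0.000070
P(X≥3) = 1 − 0.418596 − 0.378087 − 0.156520 = 0.046797
Ratio = 0.000070 / 0.046797 = 0.001503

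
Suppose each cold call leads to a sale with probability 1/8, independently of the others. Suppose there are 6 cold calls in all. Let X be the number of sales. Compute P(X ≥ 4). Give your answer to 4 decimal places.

0.0030

X ~ Binomial(6, 0.125); P(X ≥ 4) = Σ C(6,k) p^k (1−p)^(6−k) over k:
  k=4: C(6,4)·0.125^4·0.875^2 = 0.002804
  k=5: C(6,5)·0.125^5·0.875^1 = 0.000160
  k=6: C(6,6)·0.125^6·0.875^0 = 0.000004
Total = 0.002968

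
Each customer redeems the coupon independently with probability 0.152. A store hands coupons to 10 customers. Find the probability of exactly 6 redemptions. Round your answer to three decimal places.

X ~ Binomial(n=10, p=0.152).
P(X=6) = C(10,6) · p^6 · (1−p)^4
= 210 · 1.2333e-05 · 0.51711 = 0.00134

0.001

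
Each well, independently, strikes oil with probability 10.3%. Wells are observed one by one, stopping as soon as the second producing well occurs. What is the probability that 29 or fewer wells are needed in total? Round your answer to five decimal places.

Finishing within 29 wells ⇔ at least 2 successes in the first 29. With X ~ Binomial(29, 0.103), P(Y ≤ 29) = 1 − P(X ≤ 1).
  k=0: C(29,0)·0.103^0·0.897^29 = 0.0427544
  k=1: C(29,1)·0.103^1·0.897^28 = 0.1423717
1 − 0.1851261 = 0.8148739

0.81487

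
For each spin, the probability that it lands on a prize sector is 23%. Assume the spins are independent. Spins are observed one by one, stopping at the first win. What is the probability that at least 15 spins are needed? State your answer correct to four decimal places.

Y = number of spins to the first success; geometric, p = 0.23.
P(Y > 14) = P(first 14 all fail) = (1−p)^14 = 0.025756

0.0258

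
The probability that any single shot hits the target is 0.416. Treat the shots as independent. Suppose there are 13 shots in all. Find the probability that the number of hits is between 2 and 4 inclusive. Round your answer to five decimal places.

X ~ Binomial(13, 0.416); P(2 ≤ X ≤ 4) = Σ C(13,k) p^k (1−p)^(13−k) over k:
  k=2: C(13,2)·0.416^2·0.584^11 = 0.0363766
  k=3: C(13,3)·0.416^3·0.584^10 = 0.0950111
  k=4: C(13,4)·0.416^4·0.584^9 = 0.1691979
Total = 0.3005857

0.30059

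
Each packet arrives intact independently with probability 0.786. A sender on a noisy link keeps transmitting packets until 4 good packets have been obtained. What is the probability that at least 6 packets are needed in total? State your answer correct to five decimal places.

0.29162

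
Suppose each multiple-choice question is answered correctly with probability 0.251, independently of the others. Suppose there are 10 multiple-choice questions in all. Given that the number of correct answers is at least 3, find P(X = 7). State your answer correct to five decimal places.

0.00663

X ~ Binomial(10, 0.251). Want P(X=7 | X≥3) = P(X=7) / P(X≥3).
P(X=7) = C(10,7)·0.251^7·0.749^3 = 0.0031648
P(X≥3) = 1 − 0.0555672 − 0.1862130 − 0.2808112 = 0.4774086
Ratio = 0.0031648 / 0.4774086 = 0.0066291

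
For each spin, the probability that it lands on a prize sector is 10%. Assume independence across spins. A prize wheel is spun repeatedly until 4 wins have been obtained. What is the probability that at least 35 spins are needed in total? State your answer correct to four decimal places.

0.5538

Needing more than 34 spins ⇔ fewer than 4 successes in the first 34. With X ~ Binomial(34, 0.10), P(Y > 34) = P(X ≤ 3).
  k=0: C(34,0)·0.10^0·0.90^34 = 0.027813
  k=1: C(34,1)·0.10^1·0.90^33 = 0.105071
  k=2: C(34,2)·0.10^2·0.90^32 = 0.192630
  k=3: C(34,3)·0.10^3·0.90^31 = 0.228302
P(X ≤ 3) = 0.553815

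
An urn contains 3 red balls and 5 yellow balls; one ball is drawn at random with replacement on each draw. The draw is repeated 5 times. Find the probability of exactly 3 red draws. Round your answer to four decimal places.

X ~ Binomial(n=5, p=0.375).
P(X=3) = C(5,3) · p^3 · (1−p)^2
= 10 · 0.052734 · 0.39062 = 0.205994

0.2060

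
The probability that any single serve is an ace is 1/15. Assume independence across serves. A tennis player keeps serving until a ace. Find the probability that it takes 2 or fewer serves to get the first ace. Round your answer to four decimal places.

0.1289

Y = number of serves to the first success; geometric, p = 0.066667.
P(Y ≤ 2) = 1 − (1−p)^2 = 1 − 0.871111 = 0.128889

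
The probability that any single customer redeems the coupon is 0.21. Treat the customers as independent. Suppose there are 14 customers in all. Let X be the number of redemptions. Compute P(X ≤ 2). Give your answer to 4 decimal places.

X ~ Binomial(14, 0.21); P(X ≤ 2) = Σ C(14,k) p^k (1−p)^(14−k) over k:
  k=0: C(14,0)·0.21^0·0.79^14 = 0.036879
  k=1: C(14,1)·0.21^1·0.79^13 = 0.137246
  k=2: C(14,2)·0.21^2·0.79^12 = 0.237140
Total = 0.411265

0.4113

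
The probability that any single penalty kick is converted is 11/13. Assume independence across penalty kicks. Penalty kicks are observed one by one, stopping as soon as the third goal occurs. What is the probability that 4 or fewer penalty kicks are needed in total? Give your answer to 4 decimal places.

Finishing within 4 penalty kicks ⇔ at least 3 successes in the first 4. With X ~ Binomial(4, 0.846154), P(Y ≤ 4) = 1 − P(X ≤ 2).
  k=0: C(4,0)·0.846154^0·0.153846^4 = 0.000560
  k=1: C(4,1)·0.846154^1·0.153846^3 = 0.012324
  k=2: C(4,2)·0.846154^2·0.153846^2 = 0.101677
1 − 0.114562 = 0.885438

0.8854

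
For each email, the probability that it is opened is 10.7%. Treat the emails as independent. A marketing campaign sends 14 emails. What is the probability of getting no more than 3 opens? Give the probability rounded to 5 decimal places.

0.94545

X ~ Binomial(14, 0.107); P(X ≤ 3) = Σ C(14,k) p^k (1−p)^(14−k) over k:
  k=0: C(14,0)·0.107^0·0.893^14 = 0.2050786
  k=1: C(14,1)·0.107^1·0.893^13 = 0.3440177
  k=2: C(14,2)·0.107^2·0.893^12 = 0.2679332
  k=3: C(14,3)·0.107^3·0.893^11 = 0.1284159
Total = 0.9454454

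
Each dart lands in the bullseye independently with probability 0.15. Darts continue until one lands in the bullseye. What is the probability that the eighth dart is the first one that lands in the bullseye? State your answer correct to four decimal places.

0.0481

Geometric (trials to first success), p = 0.15.
P(Y = 8) = (1−p)^7 · p = 0.32058 · 0.15 = 0.048087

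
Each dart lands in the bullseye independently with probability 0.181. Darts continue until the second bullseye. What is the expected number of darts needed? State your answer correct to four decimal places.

Y = total darts until the second success; negative binomial with r=2, p=0.181.
E[Y] = r / p = 2 / 0.181 = 11.049724

11.0497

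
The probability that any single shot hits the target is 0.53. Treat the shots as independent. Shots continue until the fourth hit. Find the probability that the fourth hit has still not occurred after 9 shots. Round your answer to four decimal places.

0.1985

Needing more than 9 shots ⇔ fewer than 4 successes in the first 9. With X ~ Binomial(9, 0.53), P(Y > 9) = P(X ≤ 3).
  k=0: C(9,0)·0.53^0·0.47^9 = 0.001119
  k=1: C(9,1)·0.53^1·0.47^8 = 0.011358
  k=2: C(9,2)·0.53^2·0.47^7 = 0.051232
  k=3: C(9,3)·0.53^3·0.47^6 = 0.134801
P(X ≤ 3) = 0.198510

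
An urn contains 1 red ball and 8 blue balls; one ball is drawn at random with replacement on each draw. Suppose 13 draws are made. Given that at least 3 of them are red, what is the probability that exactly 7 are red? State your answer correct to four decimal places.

X ~ Binomial(13, 0.111111). Want P(X=7 | X≥3) = P(X=7) / P(X≥3).
P(X=7) = C(13,7)·0.111111^7·0.888889^6 = 0.000177
P(X≥3) = 1 − 0.216280 − 0.351456 − 0.263592 = 0.168672
Ratio = 0.000177 / 0.168672 = 0.001049

0.0010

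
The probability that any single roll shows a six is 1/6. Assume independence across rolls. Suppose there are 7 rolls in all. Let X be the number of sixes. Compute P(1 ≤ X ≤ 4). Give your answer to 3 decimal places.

0.719

X ~ Binomial(7, 0.166667); P(1 ≤ X ≤ 4) = Σ C(7,k) p^k (1−p)^(7−k) over k:
  k=1: C(7,1)·0.166667^1·0.833333^6 = 0.39071
  k=2: C(7,2)·0.166667^2·0.833333^5 = 0.23443
  k=3: C(7,3)·0.166667^3·0.833333^4 = 0.07814
  k=4: C(7,4)·0.166667^4·0.833333^3 = 0.01563
Total = 0.71891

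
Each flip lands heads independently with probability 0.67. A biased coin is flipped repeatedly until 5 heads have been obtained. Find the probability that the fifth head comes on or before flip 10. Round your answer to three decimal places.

0.927

Finishing within 10 flips ⇔ at least 5 successes in the first 10. With X ~ Binomial(10, 0.67), P(Y ≤ 10) = 1 − P(X ≤ 4).
  k=0: C(10,0)·0.67^0·0.33^10 = 0.00002
  k=1: C(10,1)·0.67^1·0.33^9 = 0.00031
  k=2: C(10,2)·0.67^2·0.33^8 = 0.00284
  k=3: C(10,3)·0.67^3·0.33^7 = 0.01538
  k=4: C(10,4)·0.67^4·0.33^6 = 0.05465
1 − 0.07320 = 0.92680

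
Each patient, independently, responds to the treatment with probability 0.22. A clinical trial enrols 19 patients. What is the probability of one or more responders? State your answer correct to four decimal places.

P(at least one) = 1 − P(none) = 1 − (1 − 0.22)^19
= 1 − 0.008908 = 0.991092

0.9911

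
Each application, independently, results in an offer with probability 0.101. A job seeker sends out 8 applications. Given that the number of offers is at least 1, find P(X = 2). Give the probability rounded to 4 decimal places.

X ~ Binomial(8, 0.101). Want P(X=2 | X≥1) = P(X=2) / P(X≥1).
P(X=2) = C(8,2)·0.101^2·0.899^6 = 0.150785
P(X≥1) = 1 − 0.426656 = 0.573344
Ratio = 0.150785 / 0.573344 = 0.262993

0.2630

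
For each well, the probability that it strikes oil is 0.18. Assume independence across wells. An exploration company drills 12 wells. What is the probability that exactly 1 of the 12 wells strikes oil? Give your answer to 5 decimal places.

0.24345

X ~ Binomial(n=12, p=0.18).
P(X=1) = C(12,1) · p^1 · (1−p)^11
= 12 · 0.18 · 0.11271 = 0.2434480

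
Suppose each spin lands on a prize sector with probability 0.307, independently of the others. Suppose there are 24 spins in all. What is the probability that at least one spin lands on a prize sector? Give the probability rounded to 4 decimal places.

0.9998

P(at least one) = 1 − P(none) = 1 − (1 − 0.307)^24
= 1 − 0.000151 = 0.999849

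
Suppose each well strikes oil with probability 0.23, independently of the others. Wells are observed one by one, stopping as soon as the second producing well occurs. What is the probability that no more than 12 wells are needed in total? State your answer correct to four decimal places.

0.8009

Finishing within 12 wells ⇔ at least 2 successes in the first 12. With X ~ Binomial(12, 0.23), P(Y ≤ 12) = 1 − P(X ≤ 1).
  k=0: C(12,0)·0.23^0·0.77^12 = 0.043440
  k=1: C(12,1)·0.23^1·0.77^11 = 0.155707
1 − 0.199147 = 0.800853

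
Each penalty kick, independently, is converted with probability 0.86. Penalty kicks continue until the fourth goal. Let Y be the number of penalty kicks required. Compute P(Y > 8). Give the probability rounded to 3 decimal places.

Needing more than 8 penalty kicks ⇔ fewer than 4 successes in the first 8. With X ~ Binomial(8, 0.86), P(Y > 8) = P(X ≤ 3).
  k=0: C(8,0)·0.86^0·0.14^8 = 0.00000
  k=1: C(8,1)·0.86^1·0.14^7 = 0.00001
  k=2: C(8,2)·0.86^2·0.14^6 = 0.00016
  k=3: C(8,3)·0.86^3·0.14^5 = 0.00192
P(X ≤ 3) = 0.00208

0.002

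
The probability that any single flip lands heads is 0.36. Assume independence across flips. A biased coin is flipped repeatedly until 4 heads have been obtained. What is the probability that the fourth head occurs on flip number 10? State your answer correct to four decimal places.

0.0970

Y = trial on which the fourth success occurs; negative binomial, r=4, p=0.36.
P(Y=10) = C(9,3) · p^4 · (1−p)^6
= 84 · 0.016796 · 0.068719 = 0.096955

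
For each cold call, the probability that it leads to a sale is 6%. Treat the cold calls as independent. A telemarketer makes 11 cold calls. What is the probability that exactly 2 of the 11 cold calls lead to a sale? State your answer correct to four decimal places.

0.1135

X ~ Binomial(n=11, p=0.06).
P(X=2) = C(11,2) · p^2 · (1−p)^9
= 55 · 0.0036 · 0.57299 = 0.113453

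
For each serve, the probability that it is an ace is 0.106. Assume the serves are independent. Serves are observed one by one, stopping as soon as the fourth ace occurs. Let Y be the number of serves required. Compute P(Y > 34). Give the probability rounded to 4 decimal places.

Needing more than 34 serves ⇔ fewer than 4 successes in the first 34. With X ~ Binomial(34, 0.106), P(Y > 34) = P(X ≤ 3).
  k=0: C(34,0)·0.106^0·0.894^34 = 0.022155
  k=1: C(34,1)·0.106^1·0.894^33 = 0.089315
  k=2: C(34,2)·0.106^2·0.894^32 = 0.174733
  k=3: C(34,3)·0.106^3·0.894^31 = 0.220990
P(X ≤ 3) = 0.507193

0.5072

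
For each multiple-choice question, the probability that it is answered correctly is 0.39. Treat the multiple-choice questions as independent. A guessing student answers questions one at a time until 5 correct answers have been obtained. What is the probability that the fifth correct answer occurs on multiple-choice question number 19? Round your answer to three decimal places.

Y = trial on which the fifth success occurs; negative binomial, r=5, p=0.39.
P(Y=19) = C(18,4) · p^5 · (1−p)^14
= 3060 · 0.0090224 · 0.00098768 = 0.02727

0.027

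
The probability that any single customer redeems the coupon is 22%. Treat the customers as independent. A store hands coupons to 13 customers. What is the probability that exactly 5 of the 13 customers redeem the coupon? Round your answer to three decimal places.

X ~ Binomial(n=13, p=0.22).
P(X=5) = C(13,5) · p^5 · (1−p)^8
= 1287 · 0.00051536 · 0.13701 = 0.09088

0.091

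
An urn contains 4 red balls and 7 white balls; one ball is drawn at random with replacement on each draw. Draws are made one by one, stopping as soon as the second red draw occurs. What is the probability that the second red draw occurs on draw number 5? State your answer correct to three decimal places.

Y = trial on which the second success occurs; negative binomial, r=2, p=0.363636.
P(Y=5) = C(4,1) · p^2 · (1−p)^3
= 4 · 0.13223 · 0.2577 = 0.13630

0.136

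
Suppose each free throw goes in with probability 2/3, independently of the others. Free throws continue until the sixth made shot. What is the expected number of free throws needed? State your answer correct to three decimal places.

9.000

Y = total free throws until the sixth success; negative binomial with r=6, p=0.666667.
E[Y] = r / p = 6 / 0.666667 = 9.00000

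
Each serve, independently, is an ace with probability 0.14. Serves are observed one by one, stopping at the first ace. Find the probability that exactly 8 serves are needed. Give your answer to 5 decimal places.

Geometric (trials to first success), p = 0.14.
P(Y = 8) = (1−p)^7 · p = 0.34793 · 0.14 = 0.0487099

0.04871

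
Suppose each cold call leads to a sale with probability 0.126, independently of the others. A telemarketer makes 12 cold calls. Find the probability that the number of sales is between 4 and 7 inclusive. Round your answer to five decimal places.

X ~ Binomial(12, 0.126); P(4 ≤ X ≤ 7) = Σ C(12,k) p^k (1−p)^(12−k) over k:
  k=4: C(12,4)·0.126^4·0.874^8 = 0.0424794
  k=5: C(12,5)·0.126^5·0.874^7 = 0.0097985
  k=6: C(12,6)·0.126^6·0.874^6 = 0.0016480
  k=7: C(12,7)·0.126^7·0.874^5 = 0.0002036
Total = 0.0541296

0.05413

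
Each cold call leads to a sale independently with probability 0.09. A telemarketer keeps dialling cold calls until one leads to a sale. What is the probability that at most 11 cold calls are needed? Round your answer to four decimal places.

Y = number of cold calls to the first success; geometric, p = 0.09.
P(Y ≤ 11) = 1 − (1−p)^11 = 1 − 0.354369 = 0.645631

0.6456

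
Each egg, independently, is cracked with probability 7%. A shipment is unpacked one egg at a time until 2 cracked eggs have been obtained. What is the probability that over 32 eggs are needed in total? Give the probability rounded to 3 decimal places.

0.334

Needing more than 32 eggs ⇔ fewer than 2 successes in the first 32. With X ~ Binomial(32, 0.07), P(Y > 32) = P(X ≤ 1).
  k=0: C(32,0)·0.07^0·0.93^32 = 0.09805
  k=1: C(32,1)·0.07^1·0.93^31 = 0.23617
P(X ≤ 1) = 0.33422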